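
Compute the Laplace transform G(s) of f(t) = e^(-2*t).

G(s) = 1/(s + 2)

L{e^(-2t)} = 1/(s + 2).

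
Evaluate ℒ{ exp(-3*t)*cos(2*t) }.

(s + 3)/((s + 3)^2 + 4)

L{cos(2t)} = s/(s^2 + 4).
By the first shifting theorem, multiplying by e^(-3t) replaces s with s + 3.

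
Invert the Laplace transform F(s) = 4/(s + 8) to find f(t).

f(t) = 4*exp(-8*t)

Since L{e^(-8t)} = 1/(s + 8), the inverse is e^(-8*t), scaled by 4.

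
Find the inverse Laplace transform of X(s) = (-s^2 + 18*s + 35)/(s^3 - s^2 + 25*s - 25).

Factor the denominator: s^3 - s^2 + 25*s - 25 = (s - 1)*(s^2 + 25).
Partial fraction decomposition gives [2/(s - 1)] + [-3*s/(s^2 + 25)] + [15/(s^2 + 25)].
Invert each term: 2/(s - 1) ↔ 2e^(t); -3·s/(s^2 + 25) ↔ -3cos(5t); 3·5/(s^2 + 25) ↔ 3sin(5t).

2*exp(t) + 3*sin(5*t) - 3*cos(5*t)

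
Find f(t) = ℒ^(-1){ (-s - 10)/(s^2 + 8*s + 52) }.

Complete the square in the denominator: s^2 + 8*s + 52 = (s + 4)^2 + 6^2.
Split the numerator to match: -s - 10 = -1·(s + 4) - 1·6.
Invert each term: -1·(s + 4)/((s + 4)^2 + 36) ↔ -e^(-4t)cos(6t); -1·6/((s + 4)^2 + 36) ↔ -e^(-4t)sin(6t).

f(t) = -exp(-4*t)*sin(6*t) - exp(-4*t)*cos(6*t)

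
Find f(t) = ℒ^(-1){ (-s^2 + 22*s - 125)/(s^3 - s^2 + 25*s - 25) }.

f(t) = -4*exp(t) + 5*sin(5*t) + 3*cos(5*t)

Factor the denominator: s^3 - s^2 + 25*s - 25 = (s - 1)*(s^2 + 25).
Partial fraction decomposition gives [-4/(s - 1)] + [3*s/(s^2 + 25)] + [25/(s^2 + 25)].
Invert each term: -4/(s - 1) ↔ -4e^(t); 3·s/(s^2 + 25) ↔ 3cos(5t); 5·5/(s^2 + 25) ↔ 5sin(5t).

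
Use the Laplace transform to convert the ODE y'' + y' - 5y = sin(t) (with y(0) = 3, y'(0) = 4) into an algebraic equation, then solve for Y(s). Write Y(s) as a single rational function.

Transform both sides with L{·}.
The derivative rules (L{y''} = s^2 Y - s·y(0) - y'(0) and L{y'} = sY - y(0), with y(0) = 3, y'(0) = 4) turn the left side into (s^2 + s - 5)Y - (3*s + 7).
The right side is L{sin(t)} = 1/(s^2 + 1).
So (s^2 + s - 5)Y = 1/(s^2 + 1) + (3*s + 7).
Solve for Y(s) and write it as one ratio of polynomials.

Y(s) = (3*s^3 + 7*s^2 + 3*s + 8)/(s^4 + s^3 - 4*s^2 + s - 5)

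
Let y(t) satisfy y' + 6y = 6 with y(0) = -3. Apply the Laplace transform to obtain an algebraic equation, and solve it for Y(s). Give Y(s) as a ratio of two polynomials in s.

Y(s) = (-3*s + 6)/(s^2 + 6*s)

Take the Laplace transform of both sides.
Using L{y'} = sY - y(0) = sY - (-3), the left side becomes (s + 6)Y - (-3).
The right side is L{6} = 6/s.
So (s + 6)Y = 6/s + (-3).
Isolate Y and clear denominators.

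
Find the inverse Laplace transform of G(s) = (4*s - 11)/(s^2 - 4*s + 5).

-3*exp(2*t)*sin(t) + 4*exp(2*t)*cos(t)

Complete the square in the denominator: s^2 - 4*s + 5 = (s - 2)^2 + 1^2.
Split the numerator to match: 4*s - 11 = 4·(s - 2) - 3·1.
Invert each term: 4·(s - 2)/((s - 2)^2 + 1) ↔ 4e^(2t)cos(t); -3·1/((s - 2)^2 + 1) ↔ -3e^(2t)sin(t).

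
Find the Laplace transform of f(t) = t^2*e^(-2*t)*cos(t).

L{cos(t)} = s/(s^2 + 1).
Multiplying by e^(-2t) shifts s → s + 2, so L{e^(-2*t)*cos(t)} = (s + 2)/((s + 2)^2 + 1).
Then apply L{t^2·g(t)} = (-1)^2 d^2/ds^2[G(s)] with G(s) = (s + 2)/((s + 2)^2 + 1):
differentiating 2 times and applying the sign gives 2*(s + 2)*(s^2 + 4*s + 1)/(s^2 + 4*s + 5)^3.

2*(s + 2)*(s^2 + 4*s + 1)/(s^2 + 4*s + 5)^3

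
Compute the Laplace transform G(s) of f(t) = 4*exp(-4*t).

L{4} = 4/s.
By the first shifting theorem, multiplying by e^(-4t) replaces s with s + 4.

G(s) = 4/(s + 4)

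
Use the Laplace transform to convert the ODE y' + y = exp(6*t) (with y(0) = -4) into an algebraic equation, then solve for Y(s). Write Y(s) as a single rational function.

Y(s) = (-4*s + 25)/(s^2 - 5*s - 6)

Laplace-transform each side.
Using L{y'} = sY - y(0) = sY - (-4), the left side becomes (s + 1)Y - (-4).
The right side is L{exp(6*t)} = 1/(s - 6).
So (s + 1)Y = 1/(s - 6) + (-4).
Solve for Y(s) and write it as one ratio of polynomials.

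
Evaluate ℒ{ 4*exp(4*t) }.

4/(s - 4)

L{4} = 4/s.
By the first shifting theorem, multiplying by e^(4t) replaces s with s - 4.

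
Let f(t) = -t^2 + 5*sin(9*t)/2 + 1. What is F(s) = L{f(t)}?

F(s) = 45/(2*(s^2 + 81)) + 1/s - 2/s^3

The transform is linear, so treat each term independently.
(-1)·[L{t^2} = 2!/s^3 = 2/s^3]; (5/2)·[L{sin(9t)} = 9/(s^2 + 81)]; L{1} = 1/s.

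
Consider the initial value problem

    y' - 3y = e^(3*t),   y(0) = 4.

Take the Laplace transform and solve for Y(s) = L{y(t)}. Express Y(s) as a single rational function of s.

Apply the Laplace transform to the equation.
Using L{y'} = sY - y(0) = sY - 4, the left side becomes (s - 3)Y - (4).
The right side is L{e^(3*t)} = 1/(s - 3).
So (s - 3)Y = 1/(s - 3) + (4).
Divide through and combine into a single rational function.

Y(s) = (4*s - 11)/(s^2 - 6*s + 9)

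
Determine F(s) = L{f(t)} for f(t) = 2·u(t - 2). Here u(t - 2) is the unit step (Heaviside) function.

By the second shifting theorem, L{u(t - c)·g(t - c)} = e^(-cs)·G(s) with c = 2 and G(s) = L{g(t)}.
L{2} = 2/s.

F(s) = 2*exp(-2*s)/s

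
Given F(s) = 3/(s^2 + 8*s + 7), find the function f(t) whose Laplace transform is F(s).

Rewrite the denominator: s^2 + 8*s + 7 = (s + 4)^2 - 9.
The form in (s + 4) signals a first-shifting-theorem factor e^(-4t).
Since L{sinh(3t)} = 3/(s^2 - 9), the inverse is e^(-4*t)*sinh(3*t).

f(t) = exp(-4*t)*sinh(3*t)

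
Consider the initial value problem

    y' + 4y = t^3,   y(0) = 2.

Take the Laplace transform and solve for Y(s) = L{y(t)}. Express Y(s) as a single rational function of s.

Laplace-transform each side.
The derivative rules (L{y'} = sY - y(0) = sY - 2) turn the left side into (s + 4)Y - (2).
The right side is L{t^3} = 6/s^4.
So (s + 4)Y = 6/s^4 + (2).
Divide through and combine into a single rational function.

Y(s) = (2*s^4 + 6)/(s^5 + 4*s^4)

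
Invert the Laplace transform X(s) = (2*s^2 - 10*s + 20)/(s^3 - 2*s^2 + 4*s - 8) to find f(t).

Factor the denominator: s^3 - 2*s^2 + 4*s - 8 = (s - 2)*(s^2 + 4).
Partial fraction decomposition gives [1/(s - 2)] + [s/(s^2 + 4)] + [-8/(s^2 + 4)].
Invert each term: 1/(s - 2) ↔ e^(2t); 1·s/(s^2 + 4) ↔ cos(2t); -4·2/(s^2 + 4) ↔ -4sin(2t).

f(t) = exp(2*t) - 4*sin(2*t) + cos(2*t)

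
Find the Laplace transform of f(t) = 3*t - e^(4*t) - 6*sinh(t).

By linearity of the Laplace transform, transform each term separately.
(-6)·[L{sinh(t)} = 1/(s^2 - 1)]; (-1)·[L{e^(4t)} = 1/(s - 4)]; (3)·[L{t} = 1!/s^2 = 1/s^2].

-6/(s^2 - 1) - 1/(s - 4) + 3/s^2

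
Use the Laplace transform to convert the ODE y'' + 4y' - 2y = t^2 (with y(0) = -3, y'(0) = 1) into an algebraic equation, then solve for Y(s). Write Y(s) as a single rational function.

Apply the Laplace transform to the equation.
With L{y''} = s^2 Y - s·y(0) - y'(0) and L{y'} = sY - y(0), with y(0) = -3, y'(0) = 1: the LHS transforms to (s^2 + 4*s - 2)Y - (-3*s - 11).
The right side is L{t^2} = 2/s^3.
So (s^2 + 4*s - 2)Y = 2/s^3 + (-3*s - 11).
Solve for Y(s) and write it as one ratio of polynomials.

Y(s) = (-3*s^4 - 11*s^3 + 2)/(s^5 + 4*s^4 - 2*s^3)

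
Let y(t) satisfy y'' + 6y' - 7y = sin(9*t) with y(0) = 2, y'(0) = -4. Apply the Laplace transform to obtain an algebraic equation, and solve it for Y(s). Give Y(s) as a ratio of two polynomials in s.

Y(s) = (2*s^3 + 8*s^2 + 162*s + 657)/(s^4 + 6*s^3 + 74*s^2 + 486*s - 567)

Transform both sides with L{·}.
With L{y''} = s^2 Y - s·y(0) - y'(0) and L{y'} = sY - y(0), with y(0) = 2, y'(0) = -4: the LHS transforms to (s^2 + 6*s - 7)Y - (2*s + 8).
The right side is L{sin(9*t)} = 9/(s^2 + 81).
So (s^2 + 6*s - 7)Y = 9/(s^2 + 81) + (2*s + 8).
Isolate Y and clear denominators.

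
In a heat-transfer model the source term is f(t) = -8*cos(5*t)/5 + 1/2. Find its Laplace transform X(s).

X(s) = -8*s/(5*(s^2 + 25)) + 1/(2*s)

The transform is linear, so treat each term independently.
L{1/2} = (1/2)/s; (-8/5)·[L{cos(5t)} = s/(s^2 + 25)].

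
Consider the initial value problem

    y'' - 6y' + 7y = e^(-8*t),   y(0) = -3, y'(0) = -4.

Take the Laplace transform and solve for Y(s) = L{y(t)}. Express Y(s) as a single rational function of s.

Laplace-transform each side.
Using L{y''} = s^2 Y - s·y(0) - y'(0) and L{y'} = sY - y(0), with y(0) = -3, y'(0) = -4, the left side becomes (s^2 - 6*s + 7)Y - (-3*s + 14).
The right side is L{e^(-8*t)} = 1/(s + 8).
So (s^2 - 6*s + 7)Y = 1/(s + 8) + (-3*s + 14).
Isolate Y and clear denominators.

Y(s) = (-3*s^2 - 10*s + 113)/(s^3 + 2*s^2 - 41*s + 56)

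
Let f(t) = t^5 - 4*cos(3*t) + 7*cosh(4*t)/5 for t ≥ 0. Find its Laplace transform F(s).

F(s) = -4*s/(s^2 + 9) + 7*s/(5*(s^2 - 16)) + 120/s^6

Apply the Laplace transform termwise.
L{t^5} = 5!/s^6 = 120/s^6; (-4)·[L{cos(3t)} = s/(s^2 + 9)]; (7/5)·[L{cosh(4t)} = s/(s^2 - 16)].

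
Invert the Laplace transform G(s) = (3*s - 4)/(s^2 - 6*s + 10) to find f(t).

Complete the square in the denominator: s^2 - 6*s + 10 = (s - 3)^2 + 1^2.
Split the numerator to match: 3*s - 4 = 3·(s - 3) + 5·1.
Invert each term: 3·(s - 3)/((s - 3)^2 + 1) ↔ 3e^(3t)cos(t); 5·1/((s - 3)^2 + 1) ↔ 5e^(3t)sin(t).

f(t) = 5*exp(3*t)*sin(t) + 3*exp(3*t)*cos(t)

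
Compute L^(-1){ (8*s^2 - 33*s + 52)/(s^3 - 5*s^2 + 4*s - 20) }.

Factor the denominator: s^3 - 5*s^2 + 4*s - 20 = (s - 5)*(s^2 + 4).
Partial fraction decomposition gives [3/(s - 5)] + [5*s/(s^2 + 4)] + [-8/(s^2 + 4)].
Invert each term: 3/(s - 5) ↔ 3e^(5t); 5·s/(s^2 + 4) ↔ 5cos(2t); -4·2/(s^2 + 4) ↔ -4sin(2t).

3*exp(5*t) - 4*sin(2*t) + 5*cos(2*t)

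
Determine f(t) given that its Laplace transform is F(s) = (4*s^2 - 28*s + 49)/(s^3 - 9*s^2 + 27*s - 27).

Factor the denominator: s^3 - 9*s^2 + 27*s - 27 = (s - 3)^3.
Partial fraction decomposition gives [4/(s - 3)] + [-4/(s - 3)^2] + [(s - 3)^(-3)].
Invert each term: 4/(s - 3) ↔ 4e^(3t); -4/(s - 3)^2 ↔ -4t·e^(3t); 1/(s - 3)^3 ↔ (1/2)t^2·e^(3t).

f(t) = t^2*exp(3*t)/2 - 4*t*exp(3*t) + 4*exp(3*t)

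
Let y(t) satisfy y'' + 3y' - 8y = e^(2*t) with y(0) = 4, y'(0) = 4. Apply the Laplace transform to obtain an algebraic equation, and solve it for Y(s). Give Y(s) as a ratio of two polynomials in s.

Y(s) = (4*s^2 + 8*s - 31)/(s^3 + s^2 - 14*s + 16)

Laplace-transform each side.
Using L{y''} = s^2 Y - s·y(0) - y'(0) and L{y'} = sY - y(0), with y(0) = 4, y'(0) = 4, the left side becomes (s^2 + 3*s - 8)Y - (4*s + 16).
The right side is L{e^(2*t)} = 1/(s - 2).
So (s^2 + 3*s - 8)Y = 1/(s - 2) + (4*s + 16).
Solve for Y(s) and write it as one ratio of polynomials.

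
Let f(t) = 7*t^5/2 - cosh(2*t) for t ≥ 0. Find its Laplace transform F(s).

By linearity of the Laplace transform, transform each term separately.
(-1)·[L{cosh(2t)} = s/(s^2 - 4)]; (7/2)·[L{t^5} = 5!/s^6 = 120/s^6].

F(s) = -s/(s^2 - 4) + 420/s^6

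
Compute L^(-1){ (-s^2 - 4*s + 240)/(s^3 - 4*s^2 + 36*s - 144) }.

4*exp(4*t) - 4*sin(6*t) - 5*cos(6*t)

Factor the denominator: s^3 - 4*s^2 + 36*s - 144 = (s - 4)*(s^2 + 36).
Partial fraction decomposition gives [4/(s - 4)] + [-5*s/(s^2 + 36)] + [-24/(s^2 + 36)].
Invert each term: 4/(s - 4) ↔ 4e^(4t); -5·s/(s^2 + 36) ↔ -5cos(6t); -4·6/(s^2 + 36) ↔ -4sin(6t).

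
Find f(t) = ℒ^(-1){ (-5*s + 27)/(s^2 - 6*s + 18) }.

f(t) = 4*exp(3*t)*sin(3*t) - 5*exp(3*t)*cos(3*t)

Complete the square in the denominator: s^2 - 6*s + 18 = (s - 3)^2 + 3^2.
Split the numerator to match: -5*s + 27 = -5·(s - 3) + 4·3.
Invert each term: -5·(s - 3)/((s - 3)^2 + 9) ↔ -5e^(3t)cos(3t); 4·3/((s - 3)^2 + 9) ↔ 4e^(3t)sin(3t).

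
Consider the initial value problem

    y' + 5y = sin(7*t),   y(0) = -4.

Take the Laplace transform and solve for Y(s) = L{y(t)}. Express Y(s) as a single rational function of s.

Transform both sides with L{·}.
With L{y'} = sY - y(0) = sY - (-4): the LHS transforms to (s + 5)Y - (-4).
The right side is L{sin(7*t)} = 7/(s^2 + 49).
So (s + 5)Y = 7/(s^2 + 49) + (-4).
Solve for Y(s) and write it as one ratio of polynomials.

Y(s) = (-4*s^2 - 189)/(s^3 + 5*s^2 + 49*s + 245)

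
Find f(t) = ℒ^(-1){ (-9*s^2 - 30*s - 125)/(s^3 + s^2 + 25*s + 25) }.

Factor the denominator: s^3 + s^2 + 25*s + 25 = (s + 1)*(s^2 + 25).
Partial fraction decomposition gives [-4/(s + 1)] + [-5*s/(s^2 + 25)] + [-25/(s^2 + 25)].
Invert each term: -4/(s + 1) ↔ -4e^(-t); -5·s/(s^2 + 25) ↔ -5cos(5t); -5·5/(s^2 + 25) ↔ -5sin(5t).

f(t) = -5*sin(5*t) - 5*cos(5*t) - 4*exp(-t)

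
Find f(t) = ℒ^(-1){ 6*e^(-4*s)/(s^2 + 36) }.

f(t) = Heaviside(t - 4)*(sin(6*t - 24))

The factor e^(-4s) signals a time shift by c = 4 (second shifting theorem).
L{sin(6t)} = 6/(s^2 + 36), so L^-1{6/(s^2 + 36)} = sin(6*t).
Hence the inverse is u(t - 4) times that function evaluated at t - 4.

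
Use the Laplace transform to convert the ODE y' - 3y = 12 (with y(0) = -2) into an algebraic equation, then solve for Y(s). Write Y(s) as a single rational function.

Y(s) = (-2*s + 12)/(s^2 - 3*s)

Transform both sides with L{·}.
Using L{y'} = sY - y(0) = sY - (-2), the left side becomes (s - 3)Y - (-2).
The right side is L{12} = 12/s.
So (s - 3)Y = 12/s + (-2).
Isolate Y and clear denominators.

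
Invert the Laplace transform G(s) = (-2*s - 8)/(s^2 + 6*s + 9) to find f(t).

Factor the denominator: s^2 + 6*s + 9 = (s + 3)^2.
Partial fraction decomposition gives [-2/(s + 3)] + [-2/(s + 3)^2].
Invert each term: -2/(s + 3) ↔ -2e^(-3t); -2/(s + 3)^2 ↔ -2t·e^(-3t).

f(t) = -2*t*exp(-3*t) - 2*exp(-3*t)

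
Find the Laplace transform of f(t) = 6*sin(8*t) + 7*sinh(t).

48/(s^2 + 64) + 7/(s^2 - 1)

The transform is linear, so treat each term independently.
(7)·[L{sinh(t)} = 1/(s^2 - 1)]; (6)·[L{sin(8t)} = 8/(s^2 + 64)].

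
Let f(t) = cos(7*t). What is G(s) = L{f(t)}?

G(s) = s/(s^2 + 49)

L{cos(7t)} = s/(s^2 + 49).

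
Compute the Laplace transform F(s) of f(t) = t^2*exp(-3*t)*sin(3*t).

F(s) = 18*(s^2 + 6*s + 6)/(s^2 + 6*s + 18)^3

L{sin(3t)} = 3/(s^2 + 9).
Multiplying by e^(-3t) shifts s → s + 3, so L{exp(-3*t)*sin(3*t)} = 3/((s + 3)^2 + 9).
Then apply L{t^2·g(t)} = (-1)^2 d^2/ds^2[G(s)] with G(s) = 3/((s + 3)^2 + 9):
differentiating 2 times and applying the sign gives 18*(s^2 + 6*s + 6)/(s^2 + 6*s + 18)^3.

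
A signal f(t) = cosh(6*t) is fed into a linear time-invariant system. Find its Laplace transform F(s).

F(s) = s/(s^2 - 36)

L{cosh(6t)} = s/(s^2 - 36).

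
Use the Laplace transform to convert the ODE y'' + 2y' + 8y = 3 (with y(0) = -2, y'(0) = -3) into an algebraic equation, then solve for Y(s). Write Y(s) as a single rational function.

Y(s) = (-2*s^2 - 7*s + 3)/(s^3 + 2*s^2 + 8*s)

Transform both sides with L{·}.
The derivative rules (L{y''} = s^2 Y - s·y(0) - y'(0) and L{y'} = sY - y(0), with y(0) = -2, y'(0) = -3) turn the left side into (s^2 + 2*s + 8)Y - (-2*s - 7).
The right side is L{3} = 3/s.
So (s^2 + 2*s + 8)Y = 3/s + (-2*s - 7).
Isolate Y and clear denominators.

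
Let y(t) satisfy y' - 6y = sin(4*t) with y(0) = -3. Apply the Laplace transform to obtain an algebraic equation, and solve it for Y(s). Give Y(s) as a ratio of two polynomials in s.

Apply the Laplace transform to the equation.
With L{y'} = sY - y(0) = sY - (-3): the LHS transforms to (s - 6)Y - (-3).
The right side is L{sin(4*t)} = 4/(s^2 + 16).
So (s - 6)Y = 4/(s^2 + 16) + (-3).
Solve for Y(s) and write it as one ratio of polynomials.

Y(s) = (-3*s^2 - 44)/(s^3 - 6*s^2 + 16*s - 96)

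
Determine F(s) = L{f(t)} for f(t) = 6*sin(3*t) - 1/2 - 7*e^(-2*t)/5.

Apply the Laplace transform termwise.
(6)·[L{sin(3t)} = 3/(s^2 + 9)]; (-7/5)·[L{e^(-2t)} = 1/(s + 2)]; L{-1/2} = (-1/2)/s.

F(s) = 18/(s^2 + 9) - 7/(5*(s + 2)) - 1/(2*s)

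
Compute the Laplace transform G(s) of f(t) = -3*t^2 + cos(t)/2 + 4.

G(s) = s/(2*(s^2 + 1)) + 4/s - 6/s^3

The transform is linear, so treat each term independently.
L{4} = 4/s; (1/2)·[L{cos(t)} = s/(s^2 + 1)]; (-3)·[L{t^2} = 2!/s^3 = 2/s^3].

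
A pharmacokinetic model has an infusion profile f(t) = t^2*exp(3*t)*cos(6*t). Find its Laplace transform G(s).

L{cos(6t)} = s/(s^2 + 36).
Multiplying by e^(3t) shifts s → s - 3, so L{exp(3*t)*cos(6*t)} = (s - 3)/((s - 3)^2 + 36).
Then apply L{t^2·g(t)} = (-1)^2 d^2/ds^2[H(s)] with H(s) = (s - 3)/((s - 3)^2 + 36):
differentiating 2 times and applying the sign gives 2*(s - 3)*(s^2 - 6*s - 99)/(s^2 - 6*s + 45)^3.

G(s) = 2*(s - 3)*(s^2 - 6*s - 99)/(s^2 - 6*s + 45)^3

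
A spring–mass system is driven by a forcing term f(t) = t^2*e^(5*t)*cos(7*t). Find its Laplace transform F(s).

L{cos(7t)} = s/(s^2 + 49).
Multiplying by e^(5t) shifts s → s - 5, so L{e^(5*t)*cos(7*t)} = (s - 5)/((s - 5)^2 + 49).
Then apply L{t^2·g(t)} = (-1)^2 d^2/ds^2[G(s)] with G(s) = (s - 5)/((s - 5)^2 + 49):
differentiating 2 times and applying the sign gives 2*(s - 5)*(s^2 - 10*s - 122)/(s^2 - 10*s + 74)^3.

F(s) = 2*(s - 5)*(s^2 - 10*s - 122)/(s^2 - 10*s + 74)^3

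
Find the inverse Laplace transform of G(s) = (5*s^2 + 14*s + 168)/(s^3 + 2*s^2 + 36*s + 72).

2*sin(6*t) + cos(6*t) + 4*exp(-2*t)

Factor the denominator: s^3 + 2*s^2 + 36*s + 72 = (s + 2)*(s^2 + 36).
Partial fraction decomposition gives [4/(s + 2)] + [s/(s^2 + 36)] + [12/(s^2 + 36)].
Invert each term: 4/(s + 2) ↔ 4e^(-2t); 1·s/(s^2 + 36) ↔ cos(6t); 2·6/(s^2 + 36) ↔ 2sin(6t).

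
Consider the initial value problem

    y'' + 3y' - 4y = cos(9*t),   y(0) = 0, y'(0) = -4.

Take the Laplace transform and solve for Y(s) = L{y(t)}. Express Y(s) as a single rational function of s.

Take the Laplace transform of both sides.
With L{y''} = s^2 Y - s·y(0) - y'(0) and L{y'} = sY - y(0), with y(0) = 0, y'(0) = -4: the LHS transforms to (s^2 + 3*s - 4)Y - (-4).
The right side is L{cos(9*t)} = s/(s^2 + 81).
So (s^2 + 3*s - 4)Y = s/(s^2 + 81) + (-4).
Solve for Y(s) and write it as one ratio of polynomials.

Y(s) = (-4*s^2 + s - 324)/(s^4 + 3*s^3 + 77*s^2 + 243*s - 324)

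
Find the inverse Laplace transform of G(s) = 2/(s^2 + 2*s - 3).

Rewrite the denominator: s^2 + 2*s - 3 = (s + 1)^2 - 4.
The form in (s + 1) signals a first-shifting-theorem factor e^(-t).
Since L{sinh(2t)} = 2/(s^2 - 4), the inverse is exp(-t)*sinh(2*t).

exp(-t)*sinh(2*t)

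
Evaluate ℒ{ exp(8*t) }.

1/(s - 8)

L{e^(8t)} = 1/(s - 8).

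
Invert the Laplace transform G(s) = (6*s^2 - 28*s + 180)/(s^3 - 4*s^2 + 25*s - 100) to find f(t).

f(t) = 4*exp(4*t) - 4*sin(5*t) + 2*cos(5*t)

Factor the denominator: s^3 - 4*s^2 + 25*s - 100 = (s - 4)*(s^2 + 25).
Partial fraction decomposition gives [4/(s - 4)] + [2*s/(s^2 + 25)] + [-20/(s^2 + 25)].
Invert each term: 4/(s - 4) ↔ 4e^(4t); 2·s/(s^2 + 25) ↔ 2cos(5t); -4·5/(s^2 + 25) ↔ -4sin(5t).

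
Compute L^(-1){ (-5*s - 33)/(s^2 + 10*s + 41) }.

Complete the square in the denominator: s^2 + 10*s + 41 = (s + 5)^2 + 4^2.
Split the numerator to match: -5*s - 33 = -5·(s + 5) - 2·4.
Invert each term: -5·(s + 5)/((s + 5)^2 + 16) ↔ -5e^(-5t)cos(4t); -2·4/((s + 5)^2 + 16) ↔ -2e^(-5t)sin(4t).

-2*exp(-5*t)*sin(4*t) - 5*exp(-5*t)*cos(4*t)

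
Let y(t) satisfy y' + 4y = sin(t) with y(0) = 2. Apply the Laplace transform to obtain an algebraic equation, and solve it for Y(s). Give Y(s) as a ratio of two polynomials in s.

Apply the Laplace transform to the equation.
With L{y'} = sY - y(0) = sY - 2: the LHS transforms to (s + 4)Y - (2).
The right side is L{sin(t)} = 1/(s^2 + 1).
So (s + 4)Y = 1/(s^2 + 1) + (2).
Isolate Y and clear denominators.

Y(s) = (2*s^2 + 3)/(s^3 + 4*s^2 + s + 4)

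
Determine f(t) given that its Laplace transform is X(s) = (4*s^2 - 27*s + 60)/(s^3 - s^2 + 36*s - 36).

Factor the denominator: s^3 - s^2 + 36*s - 36 = (s - 1)*(s^2 + 36).
Partial fraction decomposition gives [1/(s - 1)] + [3*s/(s^2 + 36)] + [-24/(s^2 + 36)].
Invert each term: 1/(s - 1) ↔ e^(t); 3·s/(s^2 + 36) ↔ 3cos(6t); -4·6/(s^2 + 36) ↔ -4sin(6t).

f(t) = exp(t) - 4*sin(6*t) + 3*cos(6*t)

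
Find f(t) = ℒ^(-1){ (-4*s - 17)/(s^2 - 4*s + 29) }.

Complete the square in the denominator: s^2 - 4*s + 29 = (s - 2)^2 + 5^2.
Split the numerator to match: -4*s - 17 = -4·(s - 2) - 5·5.
Invert each term: -4·(s - 2)/((s - 2)^2 + 25) ↔ -4e^(2t)cos(5t); -5·5/((s - 2)^2 + 25) ↔ -5e^(2t)sin(5t).

f(t) = -5*exp(2*t)*sin(5*t) - 4*exp(2*t)*cos(5*t)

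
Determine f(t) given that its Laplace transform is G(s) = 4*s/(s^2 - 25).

f(t) = 4*cosh(5*t)

Since L{cosh(5t)} = s/(s^2 - 25), the inverse is cosh(5*t), scaled by 4.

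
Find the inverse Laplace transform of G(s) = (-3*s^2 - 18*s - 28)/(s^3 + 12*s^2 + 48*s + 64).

-2*t^2*exp(-4*t) + 6*t*exp(-4*t) - 3*exp(-4*t)

Factor the denominator: s^3 + 12*s^2 + 48*s + 64 = (s + 4)^3.
Partial fraction decomposition gives [-3/(s + 4)] + [6/(s + 4)^2] + [-4/(s + 4)^3].
Invert each term: -3/(s + 4) ↔ -3e^(-4t); 6/(s + 4)^2 ↔ 6t·e^(-4t); -4/(s + 4)^3 ↔ (-2)t^2·e^(-4t).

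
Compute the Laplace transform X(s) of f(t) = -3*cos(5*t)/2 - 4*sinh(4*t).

X(s) = -3*s/(2*(s^2 + 25)) - 16/(s^2 - 16)

The transform is linear, so treat each term independently.
(-4)·[L{sinh(4t)} = 4/(s^2 - 16)]; (-3/2)·[L{cos(5t)} = s/(s^2 + 25)].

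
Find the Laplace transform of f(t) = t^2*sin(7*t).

14*(3*s^2 - 49)/(s^2 + 49)^3

L{sin(7t)} = 7/(s^2 + 49).
Then apply L{t^2·g(t)} = (-1)^2 d^2/ds^2[G(s)] with G(s) = 7/(s^2 + 49):
differentiating 2 times and applying the sign gives 14*(3*s^2 - 49)/(s^2 + 49)^3.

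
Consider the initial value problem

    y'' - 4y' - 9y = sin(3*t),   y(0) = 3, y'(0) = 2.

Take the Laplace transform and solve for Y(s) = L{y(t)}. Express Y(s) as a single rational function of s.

Y(s) = (3*s^3 - 10*s^2 + 27*s - 87)/(s^4 - 4*s^3 - 36*s - 81)

Transform both sides with L{·}.
With L{y''} = s^2 Y - s·y(0) - y'(0) and L{y'} = sY - y(0), with y(0) = 3, y'(0) = 2: the LHS transforms to (s^2 - 4*s - 9)Y - (3*s - 10).
The right side is L{sin(3*t)} = 3/(s^2 + 9).
So (s^2 - 4*s - 9)Y = 3/(s^2 + 9) + (3*s - 10).
Isolate Y and clear denominators.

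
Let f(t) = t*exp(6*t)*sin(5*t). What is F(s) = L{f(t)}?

L{sin(5t)} = 5/(s^2 + 25).
Multiplying by e^(6t) shifts s → s - 6, so L{exp(6*t)*sin(5*t)} = 5/((s - 6)^2 + 25).
Then apply L{t·g(t)} = -d/ds[G(s)] with G(s) = 5/((s - 6)^2 + 25):
differentiating 1 time and applying the sign gives 10*(s - 6)/(s^2 - 12*s + 61)^2.

F(s) = 10*(s - 6)/(s^2 - 12*s + 61)^2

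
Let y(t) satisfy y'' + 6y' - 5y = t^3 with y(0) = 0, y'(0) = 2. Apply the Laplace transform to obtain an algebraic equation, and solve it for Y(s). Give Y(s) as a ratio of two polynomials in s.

Transform both sides with L{·}.
Using L{y''} = s^2 Y - s·y(0) - y'(0) and L{y'} = sY - y(0), with y(0) = 0, y'(0) = 2, the left side becomes (s^2 + 6*s - 5)Y - (2).
The right side is L{t^3} = 6/s^4.
So (s^2 + 6*s - 5)Y = 6/s^4 + (2).
Isolate Y and clear denominators.

Y(s) = (2*s^4 + 6)/(s^6 + 6*s^5 - 5*s^4)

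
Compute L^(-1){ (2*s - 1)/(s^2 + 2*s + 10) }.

-exp(-t)*sin(3*t) + 2*exp(-t)*cos(3*t)

Complete the square in the denominator: s^2 + 2*s + 10 = (s + 1)^2 + 3^2.
Split the numerator to match: 2*s - 1 = 2·(s + 1) - 1·3.
Invert each term: 2·(s + 1)/((s + 1)^2 + 9) ↔ 2e^(-t)cos(3t); -1·3/((s + 1)^2 + 9) ↔ -e^(-t)sin(3t).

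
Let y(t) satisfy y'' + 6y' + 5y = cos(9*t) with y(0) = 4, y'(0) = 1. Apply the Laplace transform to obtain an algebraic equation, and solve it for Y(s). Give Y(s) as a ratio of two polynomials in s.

Y(s) = (4*s^3 + 25*s^2 + 325*s + 2025)/(s^4 + 6*s^3 + 86*s^2 + 486*s + 405)

Take the Laplace transform of both sides.
With L{y''} = s^2 Y - s·y(0) - y'(0) and L{y'} = sY - y(0), with y(0) = 4, y'(0) = 1: the LHS transforms to (s^2 + 6*s + 5)Y - (4*s + 25).
The right side is L{cos(9*t)} = s/(s^2 + 81).
So (s^2 + 6*s + 5)Y = s/(s^2 + 81) + (4*s + 25).
Solve for Y(s) and write it as one ratio of polynomials.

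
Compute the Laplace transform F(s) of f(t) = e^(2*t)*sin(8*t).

L{sin(8t)} = 8/(s^2 + 64).
By the first shifting theorem, multiplying by e^(2t) replaces s with s - 2.

F(s) = 8/((s - 2)^2 + 64)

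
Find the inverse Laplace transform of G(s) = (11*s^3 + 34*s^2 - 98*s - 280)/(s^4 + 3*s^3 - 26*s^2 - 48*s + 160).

4*exp(4*t) + 3*exp(2*t) - exp(-4*t) + 5*exp(-5*t)

Factor the denominator: s^4 + 3*s^3 - 26*s^2 - 48*s + 160 = (s - 4)*(s - 2)*(s + 4)*(s + 5).
Partial fraction decomposition gives [-1/(s + 4)] + [3/(s - 2)] + [4/(s - 4)] + [5/(s + 5)].
Invert each term: -1/(s + 4) ↔ -e^(-4t); 3/(s - 2) ↔ 3e^(2t); 4/(s - 4) ↔ 4e^(4t); 5/(s + 5) ↔ 5e^(-5t).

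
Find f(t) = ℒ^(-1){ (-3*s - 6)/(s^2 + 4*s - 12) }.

Rewrite the denominator: s^2 + 4*s - 12 = (s + 2)^2 - 16.
The form in (s + 2) signals a first-shifting-theorem factor e^(-2t).
Since L{cosh(4t)} = s/(s^2 - 16), the inverse is e^(-2*t)*cosh(4*t), scaled by -3.

f(t) = -3*exp(-2*t)*cosh(4*t)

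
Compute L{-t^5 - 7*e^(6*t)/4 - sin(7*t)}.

-7/(s^2 + 49) - 7/(4*(s - 6)) - 120/s^6

Apply the Laplace transform termwise.
(-7/4)·[L{e^(6t)} = 1/(s - 6)]; (-1)·[L{t^5} = 5!/s^6 = 120/s^6]; (-1)·[L{sin(7t)} = 7/(s^2 + 49)].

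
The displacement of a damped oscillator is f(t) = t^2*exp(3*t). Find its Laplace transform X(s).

L{e^(3t)} = 1/(s - 3).
Then apply L{t^2·g(t)} = (-1)^2 d^2/ds^2[G(s)] with G(s) = 1/(s - 3):
differentiating 2 times and applying the sign gives 2/(s - 3)^3.

X(s) = 2/(s - 3)^3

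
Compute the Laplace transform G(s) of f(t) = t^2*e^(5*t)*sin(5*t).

G(s) = 10*(3*s^2 - 30*s + 50)/(s^2 - 10*s + 50)^3

L{sin(5t)} = 5/(s^2 + 25).
Multiplying by e^(5t) shifts s → s - 5, so L{e^(5*t)*sin(5*t)} = 5/((s - 5)^2 + 25).
Then apply L{t^2·g(t)} = (-1)^2 d^2/ds^2[H(s)] with H(s) = 5/((s - 5)^2 + 25):
differentiating 2 times and applying the sign gives 10*(3*s^2 - 30*s + 50)/(s^2 - 10*s + 50)^3.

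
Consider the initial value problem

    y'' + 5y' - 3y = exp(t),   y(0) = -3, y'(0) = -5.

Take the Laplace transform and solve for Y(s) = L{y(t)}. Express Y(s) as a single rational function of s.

Take the Laplace transform of both sides.
With L{y''} = s^2 Y - s·y(0) - y'(0) and L{y'} = sY - y(0), with y(0) = -3, y'(0) = -5: the LHS transforms to (s^2 + 5*s - 3)Y - (-3*s - 20).
The right side is L{exp(t)} = 1/(s - 1).
So (s^2 + 5*s - 3)Y = 1/(s - 1) + (-3*s - 20).
Isolate Y and clear denominators.

Y(s) = (-3*s^2 - 17*s + 21)/(s^3 + 4*s^2 - 8*s + 3)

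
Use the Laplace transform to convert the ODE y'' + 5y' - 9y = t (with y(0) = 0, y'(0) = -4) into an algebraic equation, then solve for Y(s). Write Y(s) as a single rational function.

Apply the Laplace transform to the equation.
The derivative rules (L{y''} = s^2 Y - s·y(0) - y'(0) and L{y'} = sY - y(0), with y(0) = 0, y'(0) = -4) turn the left side into (s^2 + 5*s - 9)Y - (-4).
The right side is L{t} = s^(-2).
So (s^2 + 5*s - 9)Y = s^(-2) + (-4).
Isolate Y and clear denominators.

Y(s) = (-4*s^2 + 1)/(s^4 + 5*s^3 - 9*s^2)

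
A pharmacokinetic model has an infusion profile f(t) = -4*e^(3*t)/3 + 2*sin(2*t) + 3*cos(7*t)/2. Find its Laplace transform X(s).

The transform is linear, so treat each term independently.
(2)·[L{sin(2t)} = 2/(s^2 + 4)]; (-4/3)·[L{e^(3t)} = 1/(s - 3)]; (3/2)·[L{cos(7t)} = s/(s^2 + 49)].

X(s) = 3*s/(2*(s^2 + 49)) + 4/(s^2 + 4) - 4/(3*(s - 3))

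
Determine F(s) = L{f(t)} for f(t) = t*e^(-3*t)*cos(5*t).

L{cos(5t)} = s/(s^2 + 25).
Multiplying by e^(-3t) shifts s → s + 3, so L{e^(-3*t)*cos(5*t)} = (s + 3)/((s + 3)^2 + 25).
Then apply L{t·g(t)} = -d/ds[G(s)] with G(s) = (s + 3)/((s + 3)^2 + 25):
differentiating 1 time and applying the sign gives (s - 2)*(s + 8)/(s^2 + 6*s + 34)^2.

F(s) = (s - 2)*(s + 8)/(s^2 + 6*s + 34)^2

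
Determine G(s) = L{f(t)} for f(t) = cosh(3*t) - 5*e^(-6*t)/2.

G(s) = s/(s^2 - 9) - 5/(2*(s + 6))

Apply the Laplace transform termwise.
(-5/2)·[L{e^(-6t)} = 1/(s + 6)]; L{cosh(3t)} = s/(s^2 - 9).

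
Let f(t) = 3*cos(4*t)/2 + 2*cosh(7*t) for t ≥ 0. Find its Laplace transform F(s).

Apply the Laplace transform termwise.
(3/2)·[L{cos(4t)} = s/(s^2 + 16)]; (2)·[L{cosh(7t)} = s/(s^2 - 49)].

F(s) = 3*s/(2*(s^2 + 16)) + 2*s/(s^2 - 49)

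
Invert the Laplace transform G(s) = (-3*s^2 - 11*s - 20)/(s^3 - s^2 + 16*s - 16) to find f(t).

f(t) = -2*exp(t) - 3*sin(4*t) - cos(4*t)

Factor the denominator: s^3 - s^2 + 16*s - 16 = (s - 1)*(s^2 + 16).
Partial fraction decomposition gives [-2/(s - 1)] + [-s/(s^2 + 16)] + [-12/(s^2 + 16)].
Invert each term: -2/(s - 1) ↔ -2e^(t); -1·s/(s^2 + 16) ↔ -cos(4t); -3·4/(s^2 + 16) ↔ -3sin(4t).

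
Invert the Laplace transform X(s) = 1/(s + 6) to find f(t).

Since L{e^(-6t)} = 1/(s + 6), the inverse is e^(-6*t).

f(t) = exp(-6*t)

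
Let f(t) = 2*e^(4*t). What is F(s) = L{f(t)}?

F(s) = 2/(s - 4)

L{2} = 2/s.
By the first shifting theorem, multiplying by e^(4t) replaces s with s - 4.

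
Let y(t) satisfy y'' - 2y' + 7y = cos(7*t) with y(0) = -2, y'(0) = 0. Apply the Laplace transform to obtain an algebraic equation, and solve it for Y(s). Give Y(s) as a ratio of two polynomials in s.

Transform both sides with L{·}.
With L{y''} = s^2 Y - s·y(0) - y'(0) and L{y'} = sY - y(0), with y(0) = -2, y'(0) = 0: the LHS transforms to (s^2 - 2*s + 7)Y - (-2*s + 4).
The right side is L{cos(7*t)} = s/(s^2 + 49).
So (s^2 - 2*s + 7)Y = s/(s^2 + 49) + (-2*s + 4).
Solve for Y(s) and write it as one ratio of polynomials.

Y(s) = (-2*s^3 + 4*s^2 - 97*s + 196)/(s^4 - 2*s^3 + 56*s^2 - 98*s + 343)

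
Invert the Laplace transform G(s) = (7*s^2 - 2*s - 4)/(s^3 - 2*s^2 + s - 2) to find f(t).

f(t) = 4*exp(2*t) + 4*sin(t) + 3*cos(t)

Factor the denominator: s^3 - 2*s^2 + s - 2 = (s - 2)*(s^2 + 1).
Partial fraction decomposition gives [4/(s - 2)] + [3*s/(s^2 + 1)] + [4/(s^2 + 1)].
Invert each term: 4/(s - 2) ↔ 4e^(2t); 3·s/(s^2 + 1) ↔ 3cos(t); 4·1/(s^2 + 1) ↔ 4sin(t).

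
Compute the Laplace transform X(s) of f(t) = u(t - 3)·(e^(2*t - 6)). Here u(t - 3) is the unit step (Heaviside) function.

By the second shifting theorem, L{u(t - c)·g(t - c)} = e^(-cs)·G(s) with c = 3 and G(s) = L{g(t)}.
L{e^(2t)} = 1/(s - 2).

X(s) = exp(-3*s)/(s - 2)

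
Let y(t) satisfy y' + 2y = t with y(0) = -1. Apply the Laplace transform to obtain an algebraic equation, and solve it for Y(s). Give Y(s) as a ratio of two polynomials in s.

Laplace-transform each side.
The derivative rules (L{y'} = sY - y(0) = sY - (-1)) turn the left side into (s + 2)Y - (-1).
The right side is L{t} = s^(-2).
So (s + 2)Y = s^(-2) + (-1).
Divide through and combine into a single rational function.

Y(s) = (-s^2 + 1)/(s^3 + 2*s^2)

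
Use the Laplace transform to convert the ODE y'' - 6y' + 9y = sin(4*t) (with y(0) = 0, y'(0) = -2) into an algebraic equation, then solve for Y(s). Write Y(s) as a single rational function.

Take the Laplace transform of both sides.
Using L{y''} = s^2 Y - s·y(0) - y'(0) and L{y'} = sY - y(0), with y(0) = 0, y'(0) = -2, the left side becomes (s^2 - 6*s + 9)Y - (-2).
The right side is L{sin(4*t)} = 4/(s^2 + 16).
So (s^2 - 6*s + 9)Y = 4/(s^2 + 16) + (-2).
Solve for Y(s) and write it as one ratio of polynomials.

Y(s) = (-2*s^2 - 28)/(s^4 - 6*s^3 + 25*s^2 - 96*s + 144)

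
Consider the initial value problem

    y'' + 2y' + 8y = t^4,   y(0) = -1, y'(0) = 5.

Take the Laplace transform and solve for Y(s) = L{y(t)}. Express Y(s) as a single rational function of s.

Transform both sides with L{·}.
The derivative rules (L{y''} = s^2 Y - s·y(0) - y'(0) and L{y'} = sY - y(0), with y(0) = -1, y'(0) = 5) turn the left side into (s^2 + 2*s + 8)Y - (-s + 3).
The right side is L{t^4} = 24/s^5.
So (s^2 + 2*s + 8)Y = 24/s^5 + (-s + 3).
Isolate Y and clear denominators.

Y(s) = (-s^6 + 3*s^5 + 24)/(s^7 + 2*s^6 + 8*s^5)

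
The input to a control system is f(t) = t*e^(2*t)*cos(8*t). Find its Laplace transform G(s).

L{cos(8t)} = s/(s^2 + 64).
Multiplying by e^(2t) shifts s → s - 2, so L{e^(2*t)*cos(8*t)} = (s - 2)/((s - 2)^2 + 64).
Then apply L{t·g(t)} = -d/ds[H(s)] with H(s) = (s - 2)/((s - 2)^2 + 64):
differentiating 1 time and applying the sign gives (s - 10)*(s + 6)/(s^2 - 4*s + 68)^2.

G(s) = (s - 10)*(s + 6)/(s^2 - 4*s + 68)^2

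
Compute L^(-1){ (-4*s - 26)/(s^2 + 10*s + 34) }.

Complete the square in the denominator: s^2 + 10*s + 34 = (s + 5)^2 + 3^2.
Split the numerator to match: -4*s - 26 = -4·(s + 5) - 2·3.
Invert each term: -4·(s + 5)/((s + 5)^2 + 9) ↔ -4e^(-5t)cos(3t); -2·3/((s + 5)^2 + 9) ↔ -2e^(-5t)sin(3t).

-2*exp(-5*t)*sin(3*t) - 4*exp(-5*t)*cos(3*t)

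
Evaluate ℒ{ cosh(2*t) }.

s/(s^2 - 4)

L{cosh(2t)} = s/(s^2 - 4).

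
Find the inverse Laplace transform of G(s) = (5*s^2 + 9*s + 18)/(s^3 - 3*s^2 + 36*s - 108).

2*exp(3*t) + 3*sin(6*t) + 3*cos(6*t)

Factor the denominator: s^3 - 3*s^2 + 36*s - 108 = (s - 3)*(s^2 + 36).
Partial fraction decomposition gives [2/(s - 3)] + [3*s/(s^2 + 36)] + [18/(s^2 + 36)].
Invert each term: 2/(s - 3) ↔ 2e^(3t); 3·s/(s^2 + 36) ↔ 3cos(6t); 3·6/(s^2 + 36) ↔ 3sin(6t).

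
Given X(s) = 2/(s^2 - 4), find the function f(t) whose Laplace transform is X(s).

f(t) = sinh(2*t)

Since L{sinh(2t)} = 2/(s^2 - 4), the inverse is sinh(2*t).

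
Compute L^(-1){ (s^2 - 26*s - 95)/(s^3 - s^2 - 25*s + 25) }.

Factor the denominator: s^3 - s^2 - 25*s + 25 = (s - 5)*(s - 1)*(s + 5).
Partial fraction decomposition gives [-5/(s - 5)] + [5/(s - 1)] + [1/(s + 5)].
Invert each term: -5/(s - 5) ↔ -5e^(5t); 5/(s - 1) ↔ 5e^(t); 1/(s + 5) ↔ e^(-5t).

-5*exp(5*t) + 5*exp(t) + exp(-5*t)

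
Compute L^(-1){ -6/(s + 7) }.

-6*exp(-7*t)

Since L{e^(-7t)} = 1/(s + 7), the inverse is e^(-7*t), scaled by -6.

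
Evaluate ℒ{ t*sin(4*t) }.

L{sin(4t)} = 4/(s^2 + 16).
Then apply L{t·g(t)} = -d/ds[H(s)] with H(s) = 4/(s^2 + 16):
differentiating 1 time and applying the sign gives 8*s/(s^2 + 16)^2.

8*s/(s^2 + 16)^2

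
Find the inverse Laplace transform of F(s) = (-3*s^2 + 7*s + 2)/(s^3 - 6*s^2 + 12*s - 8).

2*t^2*exp(2*t) - 5*t*exp(2*t) - 3*exp(2*t)

Factor the denominator: s^3 - 6*s^2 + 12*s - 8 = (s - 2)^3.
Partial fraction decomposition gives [-3/(s - 2)] + [-5/(s - 2)^2] + [4/(s - 2)^3].
Invert each term: -3/(s - 2) ↔ -3e^(2t); -5/(s - 2)^2 ↔ -5t·e^(2t); 4/(s - 2)^3 ↔ (2)t^2·e^(2t).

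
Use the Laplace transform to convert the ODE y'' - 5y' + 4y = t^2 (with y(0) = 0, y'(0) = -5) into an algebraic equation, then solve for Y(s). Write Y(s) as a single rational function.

Laplace-transform each side.
The derivative rules (L{y''} = s^2 Y - s·y(0) - y'(0) and L{y'} = sY - y(0), with y(0) = 0, y'(0) = -5) turn the left side into (s^2 - 5*s + 4)Y - (-5).
The right side is L{t^2} = 2/s^3.
So (s^2 - 5*s + 4)Y = 2/s^3 + (-5).
Divide through and combine into a single rational function.

Y(s) = (-5*s^3 + 2)/(s^5 - 5*s^4 + 4*s^3)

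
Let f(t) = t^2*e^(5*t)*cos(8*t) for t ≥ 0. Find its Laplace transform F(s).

L{cos(8t)} = s/(s^2 + 64).
Multiplying by e^(5t) shifts s → s - 5, so L{e^(5*t)*cos(8*t)} = (s - 5)/((s - 5)^2 + 64).
Then apply L{t^2·g(t)} = (-1)^2 d^2/ds^2[G(s)] with G(s) = (s - 5)/((s - 5)^2 + 64):
differentiating 2 times and applying the sign gives 2*(s - 5)*(s^2 - 10*s - 167)/(s^2 - 10*s + 89)^3.

F(s) = 2*(s - 5)*(s^2 - 10*s - 167)/(s^2 - 10*s + 89)^3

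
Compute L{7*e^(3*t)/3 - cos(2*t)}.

-s/(s^2 + 4) + 7/(3*(s - 3))

By linearity of the Laplace transform, transform each term separately.
(7/3)·[L{e^(3t)} = 1/(s - 3)]; (-1)·[L{cos(2t)} = s/(s^2 + 4)].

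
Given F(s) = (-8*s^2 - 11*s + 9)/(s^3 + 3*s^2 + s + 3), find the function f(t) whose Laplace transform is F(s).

f(t) = 4*sin(t) - 5*cos(t) - 3*exp(-3*t)

Factor the denominator: s^3 + 3*s^2 + s + 3 = (s + 3)*(s^2 + 1).
Partial fraction decomposition gives [-3/(s + 3)] + [-5*s/(s^2 + 1)] + [4/(s^2 + 1)].
Invert each term: -3/(s + 3) ↔ -3e^(-3t); -5·s/(s^2 + 1) ↔ -5cos(t); 4·1/(s^2 + 1) ↔ 4sin(t).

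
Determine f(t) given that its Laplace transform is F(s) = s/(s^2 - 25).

f(t) = cosh(5*t)

Since L{cosh(5t)} = s/(s^2 - 25), the inverse is cosh(5*t).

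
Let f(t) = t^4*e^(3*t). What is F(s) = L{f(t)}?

F(s) = 24/(s - 3)^5

L{t^4} = 4!/s^5 = 24/s^5.
By the first shifting theorem, multiplying by e^(3t) replaces s with s - 3.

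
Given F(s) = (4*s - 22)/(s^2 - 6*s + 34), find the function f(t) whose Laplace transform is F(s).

Complete the square in the denominator: s^2 - 6*s + 34 = (s - 3)^2 + 5^2.
Split the numerator to match: 4*s - 22 = 4·(s - 3) - 2·5.
Invert each term: 4·(s - 3)/((s - 3)^2 + 25) ↔ 4e^(3t)cos(5t); -2·5/((s - 3)^2 + 25) ↔ -2e^(3t)sin(5t).

f(t) = -2*exp(3*t)*sin(5*t) + 4*exp(3*t)*cos(5*t)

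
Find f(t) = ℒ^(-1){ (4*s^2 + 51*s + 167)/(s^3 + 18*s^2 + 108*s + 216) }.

f(t) = 5*t^2*exp(-6*t)/2 + 3*t*exp(-6*t) + 4*exp(-6*t)

Factor the denominator: s^3 + 18*s^2 + 108*s + 216 = (s + 6)^3.
Partial fraction decomposition gives [4/(s + 6)] + [3/(s + 6)^2] + [5/(s + 6)^3].
Invert each term: 4/(s + 6) ↔ 4e^(-6t); 3/(s + 6)^2 ↔ 3t·e^(-6t); 5/(s + 6)^3 ↔ (5/2)t^2·e^(-6t).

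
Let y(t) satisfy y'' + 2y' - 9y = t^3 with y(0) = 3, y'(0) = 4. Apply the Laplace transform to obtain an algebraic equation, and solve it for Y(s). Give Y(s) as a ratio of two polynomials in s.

Y(s) = (3*s^5 + 10*s^4 + 6)/(s^6 + 2*s^5 - 9*s^4)

Take the Laplace transform of both sides.
Using L{y''} = s^2 Y - s·y(0) - y'(0) and L{y'} = sY - y(0), with y(0) = 3, y'(0) = 4, the left side becomes (s^2 + 2*s - 9)Y - (3*s + 10).
The right side is L{t^3} = 6/s^4.
So (s^2 + 2*s - 9)Y = 6/s^4 + (3*s + 10).
Solve for Y(s) and write it as one ratio of polynomials.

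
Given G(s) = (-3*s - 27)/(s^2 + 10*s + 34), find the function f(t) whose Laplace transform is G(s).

f(t) = -4*exp(-5*t)*sin(3*t) - 3*exp(-5*t)*cos(3*t)

Complete the square in the denominator: s^2 + 10*s + 34 = (s + 5)^2 + 3^2.
Split the numerator to match: -3*s - 27 = -3·(s + 5) - 4·3.
Invert each term: -3·(s + 5)/((s + 5)^2 + 9) ↔ -3e^(-5t)cos(3t); -4·3/((s + 5)^2 + 9) ↔ -4e^(-5t)sin(3t).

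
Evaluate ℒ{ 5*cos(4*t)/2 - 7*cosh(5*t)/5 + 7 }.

Apply the Laplace transform termwise.
(5/2)·[L{cos(4t)} = s/(s^2 + 16)]; (-7/5)·[L{cosh(5t)} = s/(s^2 - 25)]; L{7} = 7/s.

5*s/(2*(s^2 + 16)) - 7*s/(5*(s^2 - 25)) + 7/s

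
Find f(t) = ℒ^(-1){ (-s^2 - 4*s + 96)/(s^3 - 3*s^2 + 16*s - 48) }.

Factor the denominator: s^3 - 3*s^2 + 16*s - 48 = (s - 3)*(s^2 + 16).
Partial fraction decomposition gives [3/(s - 3)] + [-4*s/(s^2 + 16)] + [-16/(s^2 + 16)].
Invert each term: 3/(s - 3) ↔ 3e^(3t); -4·s/(s^2 + 16) ↔ -4cos(4t); -4·4/(s^2 + 16) ↔ -4sin(4t).

f(t) = 3*exp(3*t) - 4*sin(4*t) - 4*cos(4*t)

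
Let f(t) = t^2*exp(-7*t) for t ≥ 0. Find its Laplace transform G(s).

L{e^(-7t)} = 1/(s + 7).
Then apply L{t^2·g(t)} = (-1)^2 d^2/ds^2[H(s)] with H(s) = 1/(s + 7):
differentiating 2 times and applying the sign gives 2/(s + 7)^3.

G(s) = 2/(s + 7)^3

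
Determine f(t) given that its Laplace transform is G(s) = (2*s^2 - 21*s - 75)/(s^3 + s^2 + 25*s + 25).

f(t) = -5*sin(5*t) + 4*cos(5*t) - 2*exp(-t)

Factor the denominator: s^3 + s^2 + 25*s + 25 = (s + 1)*(s^2 + 25).
Partial fraction decomposition gives [-2/(s + 1)] + [4*s/(s^2 + 25)] + [-25/(s^2 + 25)].
Invert each term: -2/(s + 1) ↔ -2e^(-t); 4·s/(s^2 + 25) ↔ 4cos(5t); -5·5/(s^2 + 25) ↔ -5sin(5t).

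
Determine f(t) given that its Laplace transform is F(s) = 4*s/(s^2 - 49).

f(t) = 4*cosh(7*t)

Since L{cosh(7t)} = s/(s^2 - 49), the inverse is cosh(7*t), scaled by 4.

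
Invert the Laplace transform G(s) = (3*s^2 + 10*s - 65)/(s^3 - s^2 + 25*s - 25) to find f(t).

Factor the denominator: s^3 - s^2 + 25*s - 25 = (s - 1)*(s^2 + 25).
Partial fraction decomposition gives [-2/(s - 1)] + [5*s/(s^2 + 25)] + [15/(s^2 + 25)].
Invert each term: -2/(s - 1) ↔ -2e^(t); 5·s/(s^2 + 25) ↔ 5cos(5t); 3·5/(s^2 + 25) ↔ 3sin(5t).

f(t) = -2*exp(t) + 3*sin(5*t) + 5*cos(5*t)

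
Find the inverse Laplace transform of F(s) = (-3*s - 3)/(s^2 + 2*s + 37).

Rewrite the denominator: s^2 + 2*s + 37 = (s + 1)^2 + 36.
The form in (s + 1) signals a first-shifting-theorem factor e^(-t).
Since L{cos(6t)} = s/(s^2 + 36), the inverse is e^(-t)*cos(6*t), scaled by -3.

-3*exp(-t)*cos(6*t)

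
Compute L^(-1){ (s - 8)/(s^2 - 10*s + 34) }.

-exp(5*t)*sin(3*t) + exp(5*t)*cos(3*t)

Complete the square in the denominator: s^2 - 10*s + 34 = (s - 5)^2 + 3^2.
Split the numerator to match: s - 8 = 1·(s - 5) - 1·3.
Invert each term: 1·(s - 5)/((s - 5)^2 + 9) ↔ e^(5t)cos(3t); -1·3/((s - 5)^2 + 9) ↔ -e^(5t)sin(3t).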